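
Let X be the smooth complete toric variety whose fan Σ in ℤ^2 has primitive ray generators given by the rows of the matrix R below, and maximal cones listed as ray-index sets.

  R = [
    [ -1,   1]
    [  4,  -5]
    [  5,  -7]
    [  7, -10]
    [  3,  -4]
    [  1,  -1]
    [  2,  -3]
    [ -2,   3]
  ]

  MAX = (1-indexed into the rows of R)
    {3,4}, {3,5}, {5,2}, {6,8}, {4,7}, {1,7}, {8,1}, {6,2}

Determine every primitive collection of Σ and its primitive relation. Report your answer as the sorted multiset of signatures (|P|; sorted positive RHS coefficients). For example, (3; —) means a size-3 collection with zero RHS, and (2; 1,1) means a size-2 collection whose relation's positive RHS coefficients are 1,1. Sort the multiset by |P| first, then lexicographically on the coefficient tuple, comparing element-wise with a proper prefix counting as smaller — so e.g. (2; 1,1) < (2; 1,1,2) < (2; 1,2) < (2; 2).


20 collections generate NE(X_Σ); each relation:

  P = {1,6}:  v_{1} + v_{6} = 0  ⇒ sig = (2; —)
  P = {7,8}:  v_{7} + v_{8} = 0  ⇒ sig = (2; —)
  P = {1,2}:  v_{1} + v_{2} = v_{5}  ⇒ sig = (2; 1)
  P = {1,5}:  v_{1} + v_{5} = v_{7}  ⇒ sig = (2; 1)
  P = {3,7}:  v_{3} + v_{7} = v_{4}  ⇒ sig = (2; 1)
  P = {3,8}:  v_{3} + v_{8} = v_{5}  ⇒ sig = (2; 1)
  P = {4,8}:  v_{4} + v_{8} = v_{3}  ⇒ sig = (2; 1)
  P = {5,6}:  v_{5} + v_{6} = v_{2}  ⇒ sig = (2; 1)
  P = {5,7}:  v_{5} + v_{7} = v_{3}  ⇒ sig = (2; 1)
  P = {5,8}:  v_{5} + v_{8} = v_{6}  ⇒ sig = (2; 1)
  P = {6,7}:  v_{6} + v_{7} = v_{5}  ⇒ sig = (2; 1)
  P = {4,6}:  v_{4} + v_{6} = v_{3} + v_{5}  ⇒ sig = (2; 1,1)
  P = {2,4}:  v_{2} + v_{4} = v_{3} + 2·v_{5}  ⇒ sig = (2; 1,2)
  P = {1,3}:  v_{1} + v_{3} = 2·v_{7}  ⇒ sig = (2; 2)
  P = {2,7}:  v_{2} + v_{7} = 2·v_{5}  ⇒ sig = (2; 2)
  P = {2,8}:  v_{2} + v_{8} = 2·v_{6}  ⇒ sig = (2; 2)
  P = {3,6}:  v_{3} + v_{6} = 2·v_{5}  ⇒ sig = (2; 2)
  P = {4,5}:  v_{4} + v_{5} = 2·v_{3}  ⇒ sig = (2; 2)
  P = {1,4}:  v_{1} + v_{4} = 3·v_{7}  ⇒ sig = (2; 3)
  P = {2,3}:  v_{2} + v_{3} = 3·v_{5}  ⇒ sig = (2; 3)

Hence PRS(X_Σ) =
    |P|=2: 20 collections, coeffs (), (), (1), (1), (1), (1), (1), (1), (1), (1), (1), (1,1), (1,2), (2), (2), (2), (2), (2), (3), (3)


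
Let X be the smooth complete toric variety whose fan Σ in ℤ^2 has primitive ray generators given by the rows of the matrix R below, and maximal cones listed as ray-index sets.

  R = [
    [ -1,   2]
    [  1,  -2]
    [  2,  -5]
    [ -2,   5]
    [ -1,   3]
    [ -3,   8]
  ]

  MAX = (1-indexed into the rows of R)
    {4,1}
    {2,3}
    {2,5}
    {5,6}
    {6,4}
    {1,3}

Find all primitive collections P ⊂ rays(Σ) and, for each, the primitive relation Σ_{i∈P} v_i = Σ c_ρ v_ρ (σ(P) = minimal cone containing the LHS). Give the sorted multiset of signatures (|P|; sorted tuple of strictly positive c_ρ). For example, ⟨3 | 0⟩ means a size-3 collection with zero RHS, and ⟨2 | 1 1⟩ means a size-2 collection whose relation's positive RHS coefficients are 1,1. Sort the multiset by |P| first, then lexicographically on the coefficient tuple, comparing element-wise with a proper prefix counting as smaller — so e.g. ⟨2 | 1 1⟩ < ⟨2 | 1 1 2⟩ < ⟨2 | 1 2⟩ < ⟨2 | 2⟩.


Δ(Σ) — 6 vertices, 9 min non-faces:

  P={1,2}:  v_{1} + v_{2} = 0  so sig = ⟨2 | 0⟩
  P={3,4}:  v_{3} + v_{4} = 0  so sig = ⟨2 | 0⟩
  P={1,5}:  v_{1} + v_{5} = v_{4}  so sig = ⟨2 | 1⟩
  P={2,4}:  v_{2} + v_{4} = v_{5}  so sig = ⟨2 | 1⟩
  P={3,5}:  v_{3} + v_{5} = v_{2}  so sig = ⟨2 | 1⟩
  P={3,6}:  v_{3} + v_{6} = v_{5}  so sig = ⟨2 | 1⟩
  P={4,5}:  v_{4} + v_{5} = v_{6}  so sig = ⟨2 | 1⟩
  P={1,6}:  v_{1} + v_{6} = 2·v_{4}  so sig = ⟨2 | 2⟩
  P={2,6}:  v_{2} + v_{6} = 2·v_{5}  so sig = ⟨2 | 2⟩

Signatures (|P|; sorted positive RHS coefficients), sorted:
    |P|=2: 9 collections, coeffs (), (), (1), (1), (1), (1), (1), (2), (2)


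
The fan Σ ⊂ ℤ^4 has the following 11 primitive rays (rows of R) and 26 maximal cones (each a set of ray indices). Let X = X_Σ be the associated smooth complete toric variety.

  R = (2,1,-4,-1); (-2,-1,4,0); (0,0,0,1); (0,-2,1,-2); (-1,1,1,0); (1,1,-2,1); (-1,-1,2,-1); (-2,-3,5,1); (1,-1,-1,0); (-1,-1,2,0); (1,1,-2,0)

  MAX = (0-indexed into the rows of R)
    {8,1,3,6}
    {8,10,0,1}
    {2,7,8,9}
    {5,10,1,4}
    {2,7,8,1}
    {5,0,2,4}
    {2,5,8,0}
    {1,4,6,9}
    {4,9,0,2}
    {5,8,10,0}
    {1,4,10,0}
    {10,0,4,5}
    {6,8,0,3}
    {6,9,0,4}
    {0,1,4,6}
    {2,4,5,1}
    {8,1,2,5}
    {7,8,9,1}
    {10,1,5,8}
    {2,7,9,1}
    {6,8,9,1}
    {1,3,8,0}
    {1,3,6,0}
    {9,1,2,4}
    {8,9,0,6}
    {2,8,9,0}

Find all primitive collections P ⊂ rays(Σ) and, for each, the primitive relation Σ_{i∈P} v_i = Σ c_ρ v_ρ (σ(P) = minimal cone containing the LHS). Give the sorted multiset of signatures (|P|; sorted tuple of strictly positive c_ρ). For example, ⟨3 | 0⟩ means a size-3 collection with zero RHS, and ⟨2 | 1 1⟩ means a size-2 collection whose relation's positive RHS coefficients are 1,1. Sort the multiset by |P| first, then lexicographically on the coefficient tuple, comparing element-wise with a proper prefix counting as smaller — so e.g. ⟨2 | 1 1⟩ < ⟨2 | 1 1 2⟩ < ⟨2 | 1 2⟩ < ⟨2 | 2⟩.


Minimal non-faces — 23 found among 11 rays, 26 max cones:

  P = {4,8}:  v_{4} + v_{8} = 0  ⇒ sig = ⟨2 | 0⟩
  P = {5,6}:  v_{5} + v_{6} = 0  ⇒ sig = ⟨2 | 0⟩
  P = {9,10}:  v_{9} + v_{10} = 0  ⇒ sig = ⟨2 | 0⟩
  P = {2,6}:  v_{2} + v_{6} = v_{9}  ⇒ sig = ⟨2 | 1⟩
  P = {2,10}:  v_{2} + v_{10} = v_{5}  ⇒ sig = ⟨2 | 1⟩
  P = {5,9}:  v_{5} + v_{9} = v_{2}  ⇒ sig = ⟨2 | 1⟩
  P = {0,7}:  v_{0} + v_{7} = v_{8} + v_{9}  ⇒ sig = ⟨2 | 1 1⟩
  P = {2,3}:  v_{2} + v_{3} = v_{6} + v_{8}  ⇒ sig = ⟨2 | 1 1⟩
  P = {6,10}:  v_{6} + v_{10} = v_{0} + v_{1}  ⇒ sig = ⟨2 | 1 1⟩
  P = {3,4}:  v_{3} + v_{4} = v_{0} + v_{1} + v_{6}  ⇒ sig = ⟨2 | 1 1 1⟩
  P = {3,5}:  v_{3} + v_{5} = v_{0} + v_{1} + v_{8}  ⇒ sig = ⟨2 | 1 1 1⟩
  P = {4,7}:  v_{4} + v_{7} = v_{1} + v_{2} + v_{9}  ⇒ sig = ⟨2 | 1 1 1⟩
  P = {7,10}:  v_{7} + v_{10} = v_{1} + v_{2} + v_{8}  ⇒ sig = ⟨2 | 1 1 1⟩
  P = {3,7}:  v_{3} + v_{7} = v_{1} + v_{6} + 2·v_{8} + v_{9}  ⇒ sig = ⟨2 | 1 1 1 2⟩
  P = {5,7}:  v_{5} + v_{7} = v_{1} + 2·v_{2} + v_{8}  ⇒ sig = ⟨2 | 1 1 2⟩
  P = {6,7}:  v_{6} + v_{7} = v_{1} + v_{8} + 2·v_{9}  ⇒ sig = ⟨2 | 1 1 2⟩
  P = {3,9}:  v_{3} + v_{9} = 2·v_{6} + v_{8}  ⇒ sig = ⟨2 | 1 2⟩
  P = {3,10}:  v_{3} + v_{10} = 2·v_{0} + 2·v_{1} + v_{8}  ⇒ sig = ⟨2 | 1 2 2⟩
  P = {0,1,2}:  v_{0} + v_{1} + v_{2} = 0  ⇒ sig = ⟨3 | 0⟩
  P = {0,1,5}:  v_{0} + v_{1} + v_{5} = v_{10}  ⇒ sig = ⟨3 | 1⟩
  P = {0,1,9}:  v_{0} + v_{1} + v_{9} = v_{6}  ⇒ sig = ⟨3 | 1⟩
  P = {0,1,6,8}:  v_{0} + v_{1} + v_{6} + v_{8} = v_{3}  ⇒ sig = ⟨4 | 1⟩
  P = {1,2,8,9}:  v_{1} + v_{2} + v_{8} + v_{9} = v_{7}  ⇒ sig = ⟨4 | 1⟩

Hence PRS(X_Σ) =
{ ⟨2 | 0⟩ ×3,  ⟨2 | 1⟩ ×3,  ⟨2 | 1 1⟩ ×3,  ⟨2 | 1 1 1⟩ ×4,  ⟨2 | 1 1 1 2⟩,  ⟨2 | 1 1 2⟩ ×2,  ⟨2 | 1 2⟩,  ⟨2 | 1 2 2⟩,  ⟨3 | 0⟩,  ⟨3 | 1⟩ ×2,  ⟨4 | 1⟩ ×2 }


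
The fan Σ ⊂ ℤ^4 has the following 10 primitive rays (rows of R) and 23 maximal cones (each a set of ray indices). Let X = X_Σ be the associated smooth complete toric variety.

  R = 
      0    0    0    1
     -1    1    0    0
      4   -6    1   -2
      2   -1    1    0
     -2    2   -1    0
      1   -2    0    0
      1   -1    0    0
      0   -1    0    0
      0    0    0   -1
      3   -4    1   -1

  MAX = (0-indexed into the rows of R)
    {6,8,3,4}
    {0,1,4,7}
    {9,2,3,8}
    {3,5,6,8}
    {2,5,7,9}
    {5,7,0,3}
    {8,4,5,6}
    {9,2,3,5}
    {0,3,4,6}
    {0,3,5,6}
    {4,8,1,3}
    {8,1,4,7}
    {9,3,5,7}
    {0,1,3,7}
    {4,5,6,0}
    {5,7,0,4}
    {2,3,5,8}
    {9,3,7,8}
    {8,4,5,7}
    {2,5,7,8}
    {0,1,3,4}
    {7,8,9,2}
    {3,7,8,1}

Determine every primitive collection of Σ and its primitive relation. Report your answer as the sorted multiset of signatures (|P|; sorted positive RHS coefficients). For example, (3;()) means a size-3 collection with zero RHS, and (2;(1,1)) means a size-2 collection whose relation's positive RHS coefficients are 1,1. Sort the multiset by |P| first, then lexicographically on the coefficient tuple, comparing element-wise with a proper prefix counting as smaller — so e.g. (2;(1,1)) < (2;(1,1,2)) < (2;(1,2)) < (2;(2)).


Δ(Σ) — 10 vertices, 17 min non-faces:

  P={0,8}:  v_{0} + v_{8} = 0 ; sig = (2;())
  P={1,6}:  v_{1} + v_{6} = 0 ; sig = (2;())
  P={1,5}:  v_{1} + v_{5} = v_{7} ; sig = (2;(1))
  P={6,7}:  v_{6} + v_{7} = v_{5} ; sig = (2;(1))
  P={0,2}:  v_{0} + v_{2} = v_{5} + v_{9} ; sig = (2;(1,1))
  P={4,9}:  v_{4} + v_{9} = v_{5} + v_{8} ; sig = (2;(1,1))
  P={0,9}:  v_{0} + v_{9} = v_{3} + v_{5} + v_{7} ; sig = (2;(1,1,1))
  P={1,2}:  v_{1} + v_{2} = v_{7} + v_{8} + v_{9} ; sig = (2;(1,1,1))
  P={1,9}:  v_{1} + v_{9} = v_{3} + 2·v_{7} + v_{8} ; sig = (2;(1,1,2))
  P={6,9}:  v_{6} + v_{9} = v_{3} + 2·v_{5} + v_{8} ; sig = (2;(1,1,2))
  P={2,6}:  v_{2} + v_{6} = v_{3} + 3·v_{5} + 2·v_{8} ; sig = (2;(1,2,3))
  P={2,4}:  v_{2} + v_{4} = 2·v_{5} + 2·v_{8} ; sig = (2;(2,2))
  P={3,4,7}:  v_{3} + v_{4} + v_{7} = 0 ; sig = (3;())
  P={3,4,5}:  v_{3} + v_{4} + v_{5} = v_{6} ; sig = (3;(1))
  P={5,8,9}:  v_{5} + v_{8} + v_{9} = v_{2} ; sig = (3;(1))
  P={2,3,7}:  v_{2} + v_{3} + v_{7} = 2·v_{9} ; sig = (3;(2))
  P={3,5,7,8}:  v_{3} + v_{5} + v_{7} + v_{8} = v_{9} ; sig = (4;(1))

Signatures (|P|; sorted positive RHS coefficients), sorted:
    |P|=2: 12 collections, coeffs (), (), (1), (1), (1,1), (1,1), (1,1,1), (1,1,1), (1,1,2), (1,1,2), (1,2,3), (2,2)
    |P|=3: 4 collections, coeffs (), (1), (1), (2)
    |P|=4: 1 collection, coeffs (1)


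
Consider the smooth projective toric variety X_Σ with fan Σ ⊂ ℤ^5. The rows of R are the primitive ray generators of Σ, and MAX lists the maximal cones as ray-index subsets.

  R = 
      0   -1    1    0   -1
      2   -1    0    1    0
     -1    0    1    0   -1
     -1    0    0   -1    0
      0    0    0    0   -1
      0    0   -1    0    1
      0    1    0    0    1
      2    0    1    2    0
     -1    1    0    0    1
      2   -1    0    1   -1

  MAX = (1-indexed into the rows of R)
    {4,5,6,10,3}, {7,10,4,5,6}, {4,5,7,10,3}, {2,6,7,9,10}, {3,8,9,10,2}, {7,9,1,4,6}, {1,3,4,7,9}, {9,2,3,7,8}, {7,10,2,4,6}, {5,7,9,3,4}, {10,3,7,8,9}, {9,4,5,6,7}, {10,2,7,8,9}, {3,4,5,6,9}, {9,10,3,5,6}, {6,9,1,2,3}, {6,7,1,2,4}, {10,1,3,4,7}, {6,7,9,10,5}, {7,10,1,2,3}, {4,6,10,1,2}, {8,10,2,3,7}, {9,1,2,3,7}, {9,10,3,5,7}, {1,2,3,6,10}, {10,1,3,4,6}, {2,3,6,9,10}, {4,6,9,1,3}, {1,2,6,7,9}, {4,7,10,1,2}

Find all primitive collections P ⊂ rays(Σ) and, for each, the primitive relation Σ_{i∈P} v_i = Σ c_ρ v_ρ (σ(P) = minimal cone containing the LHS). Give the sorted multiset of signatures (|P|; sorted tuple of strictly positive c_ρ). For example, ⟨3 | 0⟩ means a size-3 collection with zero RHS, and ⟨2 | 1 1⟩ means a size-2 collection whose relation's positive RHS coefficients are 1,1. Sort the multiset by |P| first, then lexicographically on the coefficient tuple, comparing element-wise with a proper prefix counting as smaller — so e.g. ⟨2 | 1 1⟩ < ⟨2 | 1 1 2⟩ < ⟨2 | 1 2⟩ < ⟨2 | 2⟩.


13 minimal non-faces of Δ(Σ) (on 10 rays):

  • {2,5}:  v_{2} + v_{5} = v_{10} — sig = ⟨2 | 1⟩
  • {1,5}:  v_{1} + v_{5} = v_{3} + v_{4} + v_{10} — sig = ⟨2 | 1 1 1⟩
  • {4,8}:  v_{4} + v_{8} = v_{2} + v_{3} + v_{7} — sig = ⟨2 | 1 1 1⟩
  • {5,8}:  v_{5} + v_{8} = v_{3} + v_{7} + v_{9} + 2·v_{10} — sig = ⟨2 | 1 1 1 2⟩
  • {6,8}:  v_{6} + v_{8} = v_{2} + 2·v_{9} + v_{10} — sig = ⟨2 | 1 1 2⟩
  • {1,8}:  v_{1} + v_{8} = 2·v_{2} + 2·v_{3} + v_{7} — sig = ⟨2 | 1 2 2⟩
  • {4,9,10}:  v_{4} + v_{9} + v_{10} = 0 — sig = ⟨3 | 0⟩
  • {2,3,4}:  v_{2} + v_{3} + v_{4} = v_{1} — sig = ⟨3 | 1⟩
  • {3,6,7}:  v_{3} + v_{6} + v_{7} = v_{9} — sig = ⟨3 | 1⟩
  • {1,9,10}:  v_{1} + v_{9} + v_{10} = v_{2} + v_{3} — sig = ⟨3 | 1 1⟩
  • {2,4,9}:  v_{2} + v_{4} + v_{9} = v_{1} + v_{6} + v_{7} — sig = ⟨3 | 1 1 1⟩
  • {1,6,7,10}:  v_{1} + v_{6} + v_{7} + v_{10} = v_{2} — sig = ⟨4 | 1⟩
  • {2,3,7,9,10}:  v_{2} + v_{3} + v_{7} + v_{9} + v_{10} = v_{8} — sig = ⟨5 | 1⟩

so the primitive-relation signature multiset is
    |P|=2: 6 collections, coeffs (1), (1,1,1), (1,1,1), (1,1,1,2), (1,1,2), (1,2,2)
    |P|=3: 5 collections, coeffs (), (1), (1), (1,1), (1,1,1)
    |P|=4: 1 collection, coeffs (1)
    |P|=5: 1 collection, coeffs (1)


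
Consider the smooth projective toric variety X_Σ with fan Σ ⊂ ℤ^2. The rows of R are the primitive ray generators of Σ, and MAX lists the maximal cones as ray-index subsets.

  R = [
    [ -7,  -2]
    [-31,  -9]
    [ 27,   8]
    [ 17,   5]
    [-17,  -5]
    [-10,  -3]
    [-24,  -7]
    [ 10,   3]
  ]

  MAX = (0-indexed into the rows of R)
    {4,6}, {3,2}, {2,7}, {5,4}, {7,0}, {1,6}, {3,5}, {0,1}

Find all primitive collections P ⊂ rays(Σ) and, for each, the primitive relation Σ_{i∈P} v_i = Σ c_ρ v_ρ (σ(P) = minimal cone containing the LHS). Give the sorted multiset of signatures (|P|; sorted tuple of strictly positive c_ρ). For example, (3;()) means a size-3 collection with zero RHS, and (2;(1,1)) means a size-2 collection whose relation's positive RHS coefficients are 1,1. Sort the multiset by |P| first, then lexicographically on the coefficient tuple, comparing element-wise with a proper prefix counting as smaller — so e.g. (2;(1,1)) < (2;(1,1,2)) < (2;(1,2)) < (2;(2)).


20 minimal non-faces of Δ(Σ) (on 8 rays):

  P={3,4}:  v_{3} + v_{4} = 0  ⟹  sig = (2;())
  P={5,7}:  v_{5} + v_{7} = 0  ⟹  sig = (2;())
  P={0,3}:  v_{0} + v_{3} = v_{7}  ⟹  sig = (2;(1))
  P={0,4}:  v_{0} + v_{4} = v_{6}  ⟹  sig = (2;(1))
  P={0,5}:  v_{0} + v_{5} = v_{4}  ⟹  sig = (2;(1))
  P={0,6}:  v_{0} + v_{6} = v_{1}  ⟹  sig = (2;(1))
  P={2,4}:  v_{2} + v_{4} = v_{7}  ⟹  sig = (2;(1))
  P={2,5}:  v_{2} + v_{5} = v_{3}  ⟹  sig = (2;(1))
  P={3,6}:  v_{3} + v_{6} = v_{0}  ⟹  sig = (2;(1))
  P={3,7}:  v_{3} + v_{7} = v_{2}  ⟹  sig = (2;(1))
  P={4,7}:  v_{4} + v_{7} = v_{0}  ⟹  sig = (2;(1))
  P={1,5}:  v_{1} + v_{5} = v_{4} + v_{6}  ⟹  sig = (2;(1,1))
  P={2,6}:  v_{2} + v_{6} = v_{0} + v_{7}  ⟹  sig = (2;(1,1))
  P={1,2}:  v_{1} + v_{2} = 2·v_{0} + v_{7}  ⟹  sig = (2;(1,2))
  P={0,2}:  v_{0} + v_{2} = 2·v_{7}  ⟹  sig = (2;(2))
  P={1,3}:  v_{1} + v_{3} = 2·v_{0}  ⟹  sig = (2;(2))
  P={1,4}:  v_{1} + v_{4} = 2·v_{6}  ⟹  sig = (2;(2))
  P={5,6}:  v_{5} + v_{6} = 2·v_{4}  ⟹  sig = (2;(2))
  P={6,7}:  v_{6} + v_{7} = 2·v_{0}  ⟹  sig = (2;(2))
  P={1,7}:  v_{1} + v_{7} = 3·v_{0}  ⟹  sig = (2;(3))

Sorted signature multiset PRS(X):
[(2;()), (2;()), (2;(1)), (2;(1)), (2;(1)), (2;(1)), (2;(1)), (2;(1)), (2;(1)), (2;(1)), (2;(1)), (2;(1,1)), (2;(1,1)), (2;(1,2)), (2;(2)), (2;(2)), (2;(2)), (2;(2)), (2;(2)), (2;(3))]


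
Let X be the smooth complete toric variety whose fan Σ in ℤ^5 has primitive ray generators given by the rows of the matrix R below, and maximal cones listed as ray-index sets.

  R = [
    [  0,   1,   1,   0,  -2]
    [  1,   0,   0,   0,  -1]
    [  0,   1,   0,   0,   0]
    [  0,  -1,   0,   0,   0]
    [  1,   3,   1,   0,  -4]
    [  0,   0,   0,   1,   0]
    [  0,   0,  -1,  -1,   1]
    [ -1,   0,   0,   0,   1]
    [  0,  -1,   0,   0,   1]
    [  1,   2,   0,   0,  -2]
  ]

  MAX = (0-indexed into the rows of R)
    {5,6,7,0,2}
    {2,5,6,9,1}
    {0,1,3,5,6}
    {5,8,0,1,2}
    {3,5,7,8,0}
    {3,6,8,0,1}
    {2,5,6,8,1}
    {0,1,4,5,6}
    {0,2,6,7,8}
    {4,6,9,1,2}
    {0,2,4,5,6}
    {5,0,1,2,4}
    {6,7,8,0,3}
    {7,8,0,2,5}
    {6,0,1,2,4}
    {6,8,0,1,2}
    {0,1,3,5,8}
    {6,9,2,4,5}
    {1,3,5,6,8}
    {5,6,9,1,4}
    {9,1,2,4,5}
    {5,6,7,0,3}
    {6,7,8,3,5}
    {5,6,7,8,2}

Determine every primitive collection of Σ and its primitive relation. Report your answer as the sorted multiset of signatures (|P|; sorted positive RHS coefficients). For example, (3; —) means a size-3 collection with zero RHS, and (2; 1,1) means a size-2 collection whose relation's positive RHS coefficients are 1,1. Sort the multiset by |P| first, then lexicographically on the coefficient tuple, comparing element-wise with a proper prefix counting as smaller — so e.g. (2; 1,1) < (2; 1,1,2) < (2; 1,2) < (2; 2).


Minimal non-faces — 12 found among 10 rays, 24 max cones:

  P={1,7}:  v_{1} + v_{7} = 0 ; sig = (2; —)
  P={2,3}:  v_{2} + v_{3} = 0 ; sig = (2; —)
  P={0,9}:  v_{0} + v_{9} = v_{4} ; sig = (2; 1)
  P={8,9}:  v_{8} + v_{9} = v_{1} + v_{2} ; sig = (2; 1,1)
  P={4,8}:  v_{4} + v_{8} = v_{0} + v_{1} + v_{2} ; sig = (2; 1,1,1)
  P={3,9}:  v_{3} + v_{9} = v_{0} + v_{1} + v_{5} + v_{6} ; sig = (2; 1,1,1,1)
  P={7,9}:  v_{7} + v_{9} = v_{0} + v_{2} + v_{5} + v_{6} ; sig = (2; 1,1,1,1)
  P={3,4}:  v_{3} + v_{4} = 2·v_{0} + v_{1} + v_{5} + v_{6} ; sig = (2; 1,1,1,2)
  P={4,7}:  v_{4} + v_{7} = 2·v_{0} + v_{2} + v_{5} + v_{6} ; sig = (2; 1,1,1,2)
  P={0,5,6,8}:  v_{0} + v_{5} + v_{6} + v_{8} = 0 ; sig = (4; —)
  P={0,1,2,5,6}:  v_{0} + v_{1} + v_{2} + v_{5} + v_{6} = v_{9} ; sig = (5; 1)
  P={1,2,4,5,6}:  v_{1} + v_{2} + v_{4} + v_{5} + v_{6} = 2·v_{9} ; sig = (5; 2)

Hence PRS(X_Σ) =
    (2; —)
    (2; —)
    (2; 1)
    (2; 1,1)
    (2; 1,1,1)
    (2; 1,1,1,1)
    (2; 1,1,1,1)
    (2; 1,1,1,2)
    (2; 1,1,1,2)
    (4; —)
    (5; 1)
    (5; 2)


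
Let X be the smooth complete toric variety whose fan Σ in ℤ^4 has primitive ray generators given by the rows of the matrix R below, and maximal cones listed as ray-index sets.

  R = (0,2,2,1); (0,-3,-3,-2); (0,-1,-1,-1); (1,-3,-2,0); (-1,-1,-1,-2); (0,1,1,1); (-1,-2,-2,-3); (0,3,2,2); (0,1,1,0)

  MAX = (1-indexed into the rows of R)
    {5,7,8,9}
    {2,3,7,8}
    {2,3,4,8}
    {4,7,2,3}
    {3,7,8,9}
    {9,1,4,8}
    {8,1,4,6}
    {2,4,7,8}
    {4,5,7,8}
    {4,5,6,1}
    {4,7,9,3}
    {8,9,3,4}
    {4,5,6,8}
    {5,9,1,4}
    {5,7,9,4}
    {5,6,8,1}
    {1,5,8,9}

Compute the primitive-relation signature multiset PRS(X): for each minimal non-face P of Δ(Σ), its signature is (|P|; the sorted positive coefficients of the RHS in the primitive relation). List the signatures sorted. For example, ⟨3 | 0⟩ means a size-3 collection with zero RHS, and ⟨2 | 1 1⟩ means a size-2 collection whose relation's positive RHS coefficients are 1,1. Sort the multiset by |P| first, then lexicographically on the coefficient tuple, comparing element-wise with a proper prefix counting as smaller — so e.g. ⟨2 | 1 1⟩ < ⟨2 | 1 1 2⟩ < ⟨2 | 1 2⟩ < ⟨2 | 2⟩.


14 collections generate NE(X_Σ); each relation:

  {3,6}:  v_{3} + v_{6} = 0 ; sig = ⟨2 | 0⟩
  {1,2}:  v_{1} + v_{2} = v_{3} ; sig = ⟨2 | 1⟩
  {1,3}:  v_{1} + v_{3} = v_{9} ; sig = ⟨2 | 1⟩
  {3,5}:  v_{3} + v_{5} = v_{7} ; sig = ⟨2 | 1⟩
  {6,7}:  v_{6} + v_{7} = v_{5} ; sig = ⟨2 | 1⟩
  {6,9}:  v_{6} + v_{9} = v_{1} ; sig = ⟨2 | 1⟩
  {1,7}:  v_{1} + v_{7} = v_{5} + v_{9} ; sig = ⟨2 | 1 1⟩
  {2,6}:  v_{2} + v_{6} = v_{4} + v_{7} + v_{8} ; sig = ⟨2 | 1 1 1⟩
  {2,5}:  v_{2} + v_{5} = v_{4} + 2·v_{7} + v_{8} ; sig = ⟨2 | 1 1 2⟩
  {2,9}:  v_{2} + v_{9} = 2·v_{3} ; sig = ⟨2 | 2⟩
  {4,5,8,9}:  v_{4} + v_{5} + v_{8} + v_{9} = 0 ; sig = ⟨4 | 0⟩
  {1,4,5,8}:  v_{1} + v_{4} + v_{5} + v_{8} = v_{6} ; sig = ⟨4 | 1⟩
  {3,4,7,8}:  v_{3} + v_{4} + v_{7} + v_{8} = v_{2} ; sig = ⟨4 | 1⟩
  {4,7,8,9}:  v_{4} + v_{7} + v_{8} + v_{9} = v_{3} ; sig = ⟨4 | 1⟩

Signatures (|P|; sorted positive RHS coefficients), sorted:
    ⟨2 | 0⟩
    ⟨2 | 1⟩
    ⟨2 | 1⟩
    ⟨2 | 1⟩
    ⟨2 | 1⟩
    ⟨2 | 1⟩
    ⟨2 | 1 1⟩
    ⟨2 | 1 1 1⟩
    ⟨2 | 1 1 2⟩
    ⟨2 | 2⟩
    ⟨4 | 0⟩
    ⟨4 | 1⟩
    ⟨4 | 1⟩
    ⟨4 | 1⟩


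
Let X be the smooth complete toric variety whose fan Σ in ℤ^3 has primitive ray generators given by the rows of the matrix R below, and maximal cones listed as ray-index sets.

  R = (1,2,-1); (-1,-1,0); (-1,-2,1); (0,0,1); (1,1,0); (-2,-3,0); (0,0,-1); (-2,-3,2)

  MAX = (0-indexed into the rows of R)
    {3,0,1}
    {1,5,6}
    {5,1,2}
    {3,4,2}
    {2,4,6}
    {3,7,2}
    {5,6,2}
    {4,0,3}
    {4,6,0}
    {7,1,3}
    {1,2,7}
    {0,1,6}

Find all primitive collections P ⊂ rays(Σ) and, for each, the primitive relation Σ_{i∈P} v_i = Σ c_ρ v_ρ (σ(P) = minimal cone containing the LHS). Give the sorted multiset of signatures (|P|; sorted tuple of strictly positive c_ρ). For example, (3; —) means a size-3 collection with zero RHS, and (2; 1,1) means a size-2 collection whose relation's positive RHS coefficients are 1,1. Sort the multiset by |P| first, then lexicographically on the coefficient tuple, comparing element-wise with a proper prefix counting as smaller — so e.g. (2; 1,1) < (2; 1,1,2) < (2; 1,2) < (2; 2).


Σ has 12 primitive collections:

  • {0,2}:  v_{0} + v_{2} = 0 — sig = (2; —)
  • {1,4}:  v_{1} + v_{4} = 0 — sig = (2; —)
  • {3,6}:  v_{3} + v_{6} = 0 — sig = (2; —)
  • {0,5}:  v_{0} + v_{5} = v_{1} + v_{6} — sig = (2; 1,1)
  • {0,7}:  v_{0} + v_{7} = v_{1} + v_{3} — sig = (2; 1,1)
  • {3,5}:  v_{3} + v_{5} = v_{1} + v_{2} — sig = (2; 1,1)
  • {4,5}:  v_{4} + v_{5} = v_{2} + v_{6} — sig = (2; 1,1)
  • {4,7}:  v_{4} + v_{7} = v_{2} + v_{3} — sig = (2; 1,1)
  • {6,7}:  v_{6} + v_{7} = v_{1} + v_{2} — sig = (2; 1,1)
  • {5,7}:  v_{5} + v_{7} = 2·v_{1} + 2·v_{2} — sig = (2; 2,2)
  • {1,2,3}:  v_{1} + v_{2} + v_{3} = v_{7} — sig = (3; 1)
  • {1,2,6}:  v_{1} + v_{2} + v_{6} = v_{5} — sig = (3; 1)

Signatures (|P|; sorted positive RHS coefficients), sorted:
{ (2; —) ×3,  (2; 1,1) ×6,  (2; 2,2),  (3; 1) ×2 }


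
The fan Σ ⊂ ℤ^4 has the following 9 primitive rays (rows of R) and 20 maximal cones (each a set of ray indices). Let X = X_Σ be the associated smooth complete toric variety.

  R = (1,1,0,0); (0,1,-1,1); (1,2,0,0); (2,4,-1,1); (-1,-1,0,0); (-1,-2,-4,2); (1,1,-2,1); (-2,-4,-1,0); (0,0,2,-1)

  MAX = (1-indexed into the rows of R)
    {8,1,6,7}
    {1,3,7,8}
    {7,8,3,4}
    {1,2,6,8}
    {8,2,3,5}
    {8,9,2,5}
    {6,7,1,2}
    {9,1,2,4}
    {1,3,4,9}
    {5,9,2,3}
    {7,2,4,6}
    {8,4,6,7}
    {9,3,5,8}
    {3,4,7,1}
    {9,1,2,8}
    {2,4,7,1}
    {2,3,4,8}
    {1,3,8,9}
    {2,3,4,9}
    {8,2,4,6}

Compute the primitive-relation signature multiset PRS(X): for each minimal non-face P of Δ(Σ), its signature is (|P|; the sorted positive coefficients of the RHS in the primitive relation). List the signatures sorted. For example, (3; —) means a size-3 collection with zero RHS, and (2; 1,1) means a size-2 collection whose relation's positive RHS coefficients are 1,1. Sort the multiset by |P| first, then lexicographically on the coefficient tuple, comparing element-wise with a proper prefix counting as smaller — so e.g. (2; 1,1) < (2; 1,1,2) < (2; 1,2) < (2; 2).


Primitive collections (14):

  {1,5}:  v_{1} + v_{5} = 0  so sig = (2; —)
  {7,9}:  v_{7} + v_{9} = v_{1}  so sig = (2; 1)
  {4,5}:  v_{4} + v_{5} = v_{2} + v_{3}  so sig = (2; 1,1)
  {5,7}:  v_{5} + v_{7} = v_{4} + v_{8}  so sig = (2; 1,1)
  {6,9}:  v_{6} + v_{9} = v_{1} + v_{2} + v_{8}  so sig = (2; 1,1,1)
  {5,6}:  v_{5} + v_{6} = v_{2} + v_{4} + 2·v_{8}  so sig = (2; 1,1,2)
  {3,6}:  v_{3} + v_{6} = 2·v_{4} + 2·v_{8}  so sig = (2; 2,2)
  {4,8,9}:  v_{4} + v_{8} + v_{9} = 0  so sig = (3; —)
  {1,2,3}:  v_{1} + v_{2} + v_{3} = v_{4}  so sig = (3; 1)
  {1,4,8}:  v_{1} + v_{4} + v_{8} = v_{7}  so sig = (3; 1)
  {2,7,8}:  v_{2} + v_{7} + v_{8} = v_{6}  so sig = (3; 1)
  {1,4,6}:  v_{1} + v_{4} + v_{6} = v_{2} + 2·v_{7}  so sig = (3; 1,2)
  {2,3,7}:  v_{2} + v_{3} + v_{7} = 2·v_{4} + v_{8}  so sig = (3; 1,2)
  {2,3,8,9}:  v_{2} + v_{3} + v_{8} + v_{9} = v_{5}  so sig = (4; 1)

Hence PRS(X_Σ) =
    |P|=2: 7 collections, coeffs (), (1), (1,1), (1,1), (1,1,1), (1,1,2), (2,2)
    |P|=3: 6 collections, coeffs (), (1), (1), (1), (1,2), (1,2)
    |P|=4: 1 collection, coeffs (1)


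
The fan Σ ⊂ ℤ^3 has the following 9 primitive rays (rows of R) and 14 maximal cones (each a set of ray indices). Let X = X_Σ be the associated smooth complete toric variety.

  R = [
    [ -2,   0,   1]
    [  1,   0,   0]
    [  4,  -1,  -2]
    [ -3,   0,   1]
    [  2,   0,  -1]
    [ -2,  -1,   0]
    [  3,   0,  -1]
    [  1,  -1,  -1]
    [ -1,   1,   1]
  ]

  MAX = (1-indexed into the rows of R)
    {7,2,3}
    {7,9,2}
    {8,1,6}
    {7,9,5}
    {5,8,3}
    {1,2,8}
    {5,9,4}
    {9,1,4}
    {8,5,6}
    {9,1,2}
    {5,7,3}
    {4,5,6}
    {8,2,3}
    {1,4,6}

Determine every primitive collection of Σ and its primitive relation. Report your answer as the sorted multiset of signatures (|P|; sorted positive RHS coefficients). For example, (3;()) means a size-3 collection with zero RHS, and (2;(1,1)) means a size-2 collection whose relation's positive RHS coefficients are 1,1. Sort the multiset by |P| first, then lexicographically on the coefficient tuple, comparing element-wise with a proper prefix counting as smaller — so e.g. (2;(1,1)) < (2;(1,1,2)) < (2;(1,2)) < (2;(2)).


Δ(Σ) — 9 vertices, 15 min non-faces:

  P={1,5}:  v_{1} + v_{5} = 0  ⟹  sig = (2;())
  P={4,7}:  v_{4} + v_{7} = 0  ⟹  sig = (2;())
  P={8,9}:  v_{8} + v_{9} = 0  ⟹  sig = (2;())
  P={1,7}:  v_{1} + v_{7} = v_{2}  ⟹  sig = (2;(1))
  P={2,4}:  v_{2} + v_{4} = v_{1}  ⟹  sig = (2;(1))
  P={2,5}:  v_{2} + v_{5} = v_{7}  ⟹  sig = (2;(1))
  P={3,4}:  v_{3} + v_{4} = v_{8}  ⟹  sig = (2;(1))
  P={3,9}:  v_{3} + v_{9} = v_{7}  ⟹  sig = (2;(1))
  P={4,8}:  v_{4} + v_{8} = v_{6}  ⟹  sig = (2;(1))
  P={6,7}:  v_{6} + v_{7} = v_{8}  ⟹  sig = (2;(1))
  P={6,9}:  v_{6} + v_{9} = v_{4}  ⟹  sig = (2;(1))
  P={7,8}:  v_{7} + v_{8} = v_{3}  ⟹  sig = (2;(1))
  P={1,3}:  v_{1} + v_{3} = v_{2} + v_{8}  ⟹  sig = (2;(1,1))
  P={2,6}:  v_{2} + v_{6} = v_{1} + v_{8}  ⟹  sig = (2;(1,1))
  P={3,6}:  v_{3} + v_{6} = 2·v_{8}  ⟹  sig = (2;(2))

Signatures (|P|; sorted positive RHS coefficients), sorted:
    (2;())
    (2;())
    (2;())
    (2;(1))
    (2;(1))
    (2;(1))
    (2;(1))
    (2;(1))
    (2;(1))
    (2;(1))
    (2;(1))
    (2;(1))
    (2;(1,1))
    (2;(1,1))
    (2;(2))


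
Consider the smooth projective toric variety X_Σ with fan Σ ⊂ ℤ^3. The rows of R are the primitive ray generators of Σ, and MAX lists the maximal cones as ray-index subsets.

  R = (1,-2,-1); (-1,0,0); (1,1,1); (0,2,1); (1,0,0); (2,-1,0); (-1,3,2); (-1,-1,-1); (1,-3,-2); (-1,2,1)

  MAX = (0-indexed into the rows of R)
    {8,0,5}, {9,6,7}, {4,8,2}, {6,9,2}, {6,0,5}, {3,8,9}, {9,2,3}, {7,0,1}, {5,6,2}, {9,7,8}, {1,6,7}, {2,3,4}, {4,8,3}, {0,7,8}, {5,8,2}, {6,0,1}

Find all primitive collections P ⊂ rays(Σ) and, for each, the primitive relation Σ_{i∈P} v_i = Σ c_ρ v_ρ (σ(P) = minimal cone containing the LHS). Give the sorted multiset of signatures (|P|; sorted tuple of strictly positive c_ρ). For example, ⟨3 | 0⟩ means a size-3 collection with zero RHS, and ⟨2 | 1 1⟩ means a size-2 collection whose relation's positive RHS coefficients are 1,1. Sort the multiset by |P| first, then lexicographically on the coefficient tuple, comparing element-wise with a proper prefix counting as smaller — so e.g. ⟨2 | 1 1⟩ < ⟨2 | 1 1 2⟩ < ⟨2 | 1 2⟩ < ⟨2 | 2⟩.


Σ has 24 primitive collections:

  {0,9}:  v_{0} + v_{9} = 0  →  sig = ⟨2 | 0⟩
  {1,4}:  v_{1} + v_{4} = 0  →  sig = ⟨2 | 0⟩
  {2,7}:  v_{2} + v_{7} = 0  →  sig = ⟨2 | 0⟩
  {6,8}:  v_{6} + v_{8} = 0  →  sig = ⟨2 | 0⟩
  {0,2}:  v_{0} + v_{2} = v_{5}  →  sig = ⟨2 | 1⟩
  {0,3}:  v_{0} + v_{3} = v_{4}  →  sig = ⟨2 | 1⟩
  {1,3}:  v_{1} + v_{3} = v_{9}  →  sig = ⟨2 | 1⟩
  {4,9}:  v_{4} + v_{9} = v_{3}  →  sig = ⟨2 | 1⟩
  {5,7}:  v_{5} + v_{7} = v_{0}  →  sig = ⟨2 | 1⟩
  {5,9}:  v_{5} + v_{9} = v_{2}  →  sig = ⟨2 | 1⟩
  {0,4}:  v_{0} + v_{4} = v_{2} + v_{8}  →  sig = ⟨2 | 1 1⟩
  {1,2}:  v_{1} + v_{2} = v_{0} + v_{6}  →  sig = ⟨2 | 1 1⟩
  {1,8}:  v_{1} + v_{8} = v_{0} + v_{7}  →  sig = ⟨2 | 1 1⟩
  {1,9}:  v_{1} + v_{9} = v_{6} + v_{7}  →  sig = ⟨2 | 1 1⟩
  {3,5}:  v_{3} + v_{5} = v_{2} + v_{4}  →  sig = ⟨2 | 1 1⟩
  {4,6}:  v_{4} + v_{6} = v_{2} + v_{9}  →  sig = ⟨2 | 1 1⟩
  {4,7}:  v_{4} + v_{7} = v_{8} + v_{9}  →  sig = ⟨2 | 1 1⟩
  {1,5}:  v_{1} + v_{5} = 2·v_{0} + v_{6}  →  sig = ⟨2 | 1 2⟩
  {3,6}:  v_{3} + v_{6} = v_{2} + 2·v_{9}  →  sig = ⟨2 | 1 2⟩
  {3,7}:  v_{3} + v_{7} = v_{8} + 2·v_{9}  →  sig = ⟨2 | 1 2⟩
  {4,5}:  v_{4} + v_{5} = 2·v_{2} + v_{8}  →  sig = ⟨2 | 1 2⟩
  {0,6,7}:  v_{0} + v_{6} + v_{7} = v_{1}  →  sig = ⟨3 | 1⟩
  {2,8,9}:  v_{2} + v_{8} + v_{9} = v_{4}  →  sig = ⟨3 | 1⟩
  {2,3,8}:  v_{2} + v_{3} + v_{8} = 2·v_{4}  →  sig = ⟨3 | 2⟩

Hence PRS(X_Σ) =
[⟨2 | 0⟩, ⟨2 | 0⟩, ⟨2 | 0⟩, ⟨2 | 0⟩, ⟨2 | 1⟩, ⟨2 | 1⟩, ⟨2 | 1⟩, ⟨2 | 1⟩, ⟨2 | 1⟩, ⟨2 | 1⟩, ⟨2 | 1 1⟩, ⟨2 | 1 1⟩, ⟨2 | 1 1⟩, ⟨2 | 1 1⟩, ⟨2 | 1 1⟩, ⟨2 | 1 1⟩, ⟨2 | 1 1⟩, ⟨2 | 1 2⟩, ⟨2 | 1 2⟩, ⟨2 | 1 2⟩, ⟨2 | 1 2⟩, ⟨3 | 1⟩, ⟨3 | 1⟩, ⟨3 | 2⟩]


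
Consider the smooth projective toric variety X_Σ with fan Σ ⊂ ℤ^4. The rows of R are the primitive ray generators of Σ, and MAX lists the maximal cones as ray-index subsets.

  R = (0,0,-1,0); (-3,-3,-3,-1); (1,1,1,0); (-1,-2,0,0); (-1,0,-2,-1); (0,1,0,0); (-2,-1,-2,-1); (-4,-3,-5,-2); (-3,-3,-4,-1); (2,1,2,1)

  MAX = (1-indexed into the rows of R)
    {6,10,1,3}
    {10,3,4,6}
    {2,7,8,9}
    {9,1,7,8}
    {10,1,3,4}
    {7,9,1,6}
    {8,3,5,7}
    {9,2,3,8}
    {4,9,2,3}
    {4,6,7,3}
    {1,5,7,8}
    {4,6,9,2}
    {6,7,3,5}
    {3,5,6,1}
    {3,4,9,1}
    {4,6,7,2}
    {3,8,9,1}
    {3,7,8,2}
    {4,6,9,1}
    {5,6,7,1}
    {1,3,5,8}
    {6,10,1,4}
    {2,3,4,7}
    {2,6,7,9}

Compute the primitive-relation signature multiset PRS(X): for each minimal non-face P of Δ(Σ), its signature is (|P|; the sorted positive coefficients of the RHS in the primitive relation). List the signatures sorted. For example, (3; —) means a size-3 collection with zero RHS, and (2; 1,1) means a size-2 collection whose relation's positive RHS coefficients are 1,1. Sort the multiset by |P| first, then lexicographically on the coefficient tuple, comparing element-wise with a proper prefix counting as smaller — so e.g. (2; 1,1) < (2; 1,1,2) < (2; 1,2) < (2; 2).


The 18 primitive collections of Σ (r=10, n=4):

  P = {7,10}:  v_{7} + v_{10} = 0  →  sig = (2; —)
  P = {1,2}:  v_{1} + v_{2} = v_{9}  →  sig = (2; 1)
  P = {2,5}:  v_{2} + v_{5} = v_{8}  →  sig = (2; 1)
  P = {2,10}:  v_{2} + v_{10} = v_{1} + v_{4}  →  sig = (2; 1,1)
  P = {4,5}:  v_{4} + v_{5} = v_{2} + v_{3}  →  sig = (2; 1,1)
  P = {5,9}:  v_{5} + v_{9} = v_{1} + v_{8}  →  sig = (2; 1,1)
  P = {5,10}:  v_{5} + v_{10} = v_{1} + v_{3}  →  sig = (2; 1,1)
  P = {8,10}:  v_{8} + v_{10} = v_{3} + v_{9}  →  sig = (2; 1,1)
  P = {4,8}:  v_{4} + v_{8} = 2·v_{2} + v_{3}  →  sig = (2; 1,2)
  P = {6,8}:  v_{6} + v_{8} = v_{1} + 2·v_{7}  →  sig = (2; 1,2)
  P = {9,10}:  v_{9} + v_{10} = 2·v_{1} + v_{4}  →  sig = (2; 1,2)
  P = {1,3,7}:  v_{1} + v_{3} + v_{7} = v_{5}  →  sig = (3; 1)
  P = {1,4,7}:  v_{1} + v_{4} + v_{7} = v_{2}  →  sig = (3; 1)
  P = {2,3,6}:  v_{2} + v_{3} + v_{6} = v_{7}  →  sig = (3; 1)
  P = {3,7,9}:  v_{3} + v_{7} + v_{9} = v_{8}  →  sig = (3; 1)
  P = {3,6,9}:  v_{3} + v_{6} + v_{9} = v_{1} + v_{7}  →  sig = (3; 1,1)
  P = {4,7,9}:  v_{4} + v_{7} + v_{9} = 2·v_{2}  →  sig = (3; 2)
  P = {1,3,4,6}:  v_{1} + v_{3} + v_{4} + v_{6} = 0  →  sig = (4; —)

Sorted signature multiset PRS(X):
    (2; —)
    (2; 1)
    (2; 1)
    (2; 1,1)
    (2; 1,1)
    (2; 1,1)
    (2; 1,1)
    (2; 1,1)
    (2; 1,2)
    (2; 1,2)
    (2; 1,2)
    (3; 1)
    (3; 1)
    (3; 1)
    (3; 1)
    (3; 1,1)
    (3; 2)
    (4; —)


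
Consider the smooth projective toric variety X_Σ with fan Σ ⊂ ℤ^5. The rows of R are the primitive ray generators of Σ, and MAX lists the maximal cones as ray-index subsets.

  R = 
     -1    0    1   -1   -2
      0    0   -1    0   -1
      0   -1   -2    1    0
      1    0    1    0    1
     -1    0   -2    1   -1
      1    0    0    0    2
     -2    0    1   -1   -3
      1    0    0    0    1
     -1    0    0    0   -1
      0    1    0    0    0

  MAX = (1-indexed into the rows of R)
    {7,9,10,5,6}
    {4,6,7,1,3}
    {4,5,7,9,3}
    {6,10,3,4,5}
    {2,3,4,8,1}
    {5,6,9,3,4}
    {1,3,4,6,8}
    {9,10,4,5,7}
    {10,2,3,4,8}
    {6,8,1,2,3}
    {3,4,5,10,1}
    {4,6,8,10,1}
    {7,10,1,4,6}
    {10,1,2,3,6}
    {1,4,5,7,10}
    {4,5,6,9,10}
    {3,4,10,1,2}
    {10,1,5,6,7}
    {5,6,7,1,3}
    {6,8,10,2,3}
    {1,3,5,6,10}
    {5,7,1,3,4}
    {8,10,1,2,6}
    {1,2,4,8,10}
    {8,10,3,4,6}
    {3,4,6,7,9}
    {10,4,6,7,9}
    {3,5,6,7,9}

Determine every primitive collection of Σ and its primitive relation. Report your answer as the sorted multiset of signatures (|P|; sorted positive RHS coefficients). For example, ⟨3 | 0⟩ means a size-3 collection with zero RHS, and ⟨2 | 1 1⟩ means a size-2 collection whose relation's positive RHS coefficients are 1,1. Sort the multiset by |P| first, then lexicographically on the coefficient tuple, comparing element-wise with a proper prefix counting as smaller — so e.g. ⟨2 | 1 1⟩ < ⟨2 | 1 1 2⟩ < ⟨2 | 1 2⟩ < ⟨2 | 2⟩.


Primitive collections (14):

  • {8,9}:  v_{8} + v_{9} = 0  →  sig = ⟨2 | 0⟩
  • {1,9}:  v_{1} + v_{9} = v_{7}  →  sig = ⟨2 | 1⟩
  • {7,8}:  v_{7} + v_{8} = v_{1}  →  sig = ⟨2 | 1⟩
  • {5,8}:  v_{5} + v_{8} = v_{3} + v_{10}  →  sig = ⟨2 | 1 1⟩
  • {2,9}:  v_{2} + v_{9} = v_{1} + v_{3} + v_{10}  →  sig = ⟨2 | 1 1 1⟩
  • {2,7}:  v_{2} + v_{7} = 2·v_{1} + v_{3} + v_{10}  →  sig = ⟨2 | 1 1 2⟩
  • {2,5}:  v_{2} + v_{5} = v_{1} + 2·v_{3} + 2·v_{10}  →  sig = ⟨2 | 1 2 2⟩
  • {3,9,10}:  v_{3} + v_{9} + v_{10} = v_{5}  →  sig = ⟨3 | 1⟩
  • {3,7,10}:  v_{3} + v_{7} + v_{10} = v_{1} + v_{5}  →  sig = ⟨3 | 1 1⟩
  • {2,4,6}:  v_{2} + v_{4} + v_{6} = 2·v_{8}  →  sig = ⟨3 | 2⟩
  • {1,4,5,6}:  v_{1} + v_{4} + v_{5} + v_{6} = 0  →  sig = ⟨4 | 0⟩
  • {1,3,8,10}:  v_{1} + v_{3} + v_{8} + v_{10} = v_{2}  →  sig = ⟨4 | 1⟩
  • {4,5,6,7}:  v_{4} + v_{5} + v_{6} + v_{7} = v_{9}  →  sig = ⟨4 | 1⟩
  • {1,3,4,6,10}:  v_{1} + v_{3} + v_{4} + v_{6} + v_{10} = v_{8}  →  sig = ⟨5 | 1⟩

Hence PRS(X_Σ) =
    ⟨2 | 0⟩
    ⟨2 | 1⟩
    ⟨2 | 1⟩
    ⟨2 | 1 1⟩
    ⟨2 | 1 1 1⟩
    ⟨2 | 1 1 2⟩
    ⟨2 | 1 2 2⟩
    ⟨3 | 1⟩
    ⟨3 | 1 1⟩
    ⟨3 | 2⟩
    ⟨4 | 0⟩
    ⟨4 | 1⟩
    ⟨4 | 1⟩
    ⟨5 | 1⟩


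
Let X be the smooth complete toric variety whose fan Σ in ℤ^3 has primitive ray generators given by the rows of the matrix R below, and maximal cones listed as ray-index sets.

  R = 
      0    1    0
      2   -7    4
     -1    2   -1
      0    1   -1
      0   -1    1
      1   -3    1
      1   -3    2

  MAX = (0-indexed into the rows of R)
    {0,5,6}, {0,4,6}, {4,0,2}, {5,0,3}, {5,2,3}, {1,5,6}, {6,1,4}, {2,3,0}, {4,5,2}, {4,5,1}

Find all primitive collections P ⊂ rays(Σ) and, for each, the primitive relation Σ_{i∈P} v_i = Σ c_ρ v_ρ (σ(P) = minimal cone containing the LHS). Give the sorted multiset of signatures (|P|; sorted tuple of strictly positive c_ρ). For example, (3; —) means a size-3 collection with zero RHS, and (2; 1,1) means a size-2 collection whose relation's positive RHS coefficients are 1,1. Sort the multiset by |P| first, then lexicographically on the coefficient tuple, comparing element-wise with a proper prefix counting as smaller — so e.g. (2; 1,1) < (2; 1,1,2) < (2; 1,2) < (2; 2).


|primitive collections| = 9. Relations:

  {3,4}:  v_{3} + v_{4} = 0 — sig = (2; —)
  {2,6}:  v_{2} + v_{6} = v_{4} — sig = (2; 1)
  {1,3}:  v_{1} + v_{3} = v_{5} + v_{6} — sig = (2; 1,1)
  {3,6}:  v_{3} + v_{6} = v_{0} + v_{5} — sig = (2; 1,1)
  {1,2}:  v_{1} + v_{2} = 2·v_{4} + v_{5} — sig = (2; 1,2)
  {0,1}:  v_{0} + v_{1} = 2·v_{6} — sig = (2; 2)
  {0,2,5}:  v_{0} + v_{2} + v_{5} = 0 — sig = (3; —)
  {0,4,5}:  v_{0} + v_{4} + v_{5} = v_{6} — sig = (3; 1)
  {4,5,6}:  v_{4} + v_{5} + v_{6} = v_{1} — sig = (3; 1)

Hence PRS(X_Σ) =
{ (2; —),  (2; 1),  (2; 1,1) ×2,  (2; 1,2),  (2; 2),  (3; —),  (3; 1) ×2 }


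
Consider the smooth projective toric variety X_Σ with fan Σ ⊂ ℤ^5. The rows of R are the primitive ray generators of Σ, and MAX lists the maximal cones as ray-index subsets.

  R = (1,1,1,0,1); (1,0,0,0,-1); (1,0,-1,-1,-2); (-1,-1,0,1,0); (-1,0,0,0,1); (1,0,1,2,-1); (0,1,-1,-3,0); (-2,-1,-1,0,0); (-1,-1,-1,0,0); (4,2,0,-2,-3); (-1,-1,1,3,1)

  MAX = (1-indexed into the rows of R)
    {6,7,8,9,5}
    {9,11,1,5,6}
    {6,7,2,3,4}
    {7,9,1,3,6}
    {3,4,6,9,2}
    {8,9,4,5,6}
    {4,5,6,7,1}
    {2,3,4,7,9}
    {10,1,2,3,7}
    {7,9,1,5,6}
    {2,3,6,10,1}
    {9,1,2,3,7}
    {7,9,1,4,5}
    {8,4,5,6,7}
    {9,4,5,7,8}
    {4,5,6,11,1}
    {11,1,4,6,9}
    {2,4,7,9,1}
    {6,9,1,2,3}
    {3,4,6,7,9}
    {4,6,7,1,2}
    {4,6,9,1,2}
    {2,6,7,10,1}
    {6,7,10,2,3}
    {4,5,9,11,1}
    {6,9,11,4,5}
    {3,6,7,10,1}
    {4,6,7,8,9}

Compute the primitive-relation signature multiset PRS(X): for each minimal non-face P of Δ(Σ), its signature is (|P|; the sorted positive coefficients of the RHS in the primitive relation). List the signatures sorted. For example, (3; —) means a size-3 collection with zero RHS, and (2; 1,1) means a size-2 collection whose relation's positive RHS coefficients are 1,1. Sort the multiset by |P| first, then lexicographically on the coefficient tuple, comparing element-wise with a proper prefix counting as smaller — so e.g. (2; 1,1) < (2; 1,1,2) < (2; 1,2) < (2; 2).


20 collections generate NE(X_Σ); each relation:

  • {2,5}:  v_{2} + v_{5} = 0  so sig = (2; —)
  • {1,8}:  v_{1} + v_{8} = v_{5}  so sig = (2; 1)
  • {7,11}:  v_{7} + v_{11} = v_{5}  so sig = (2; 1)
  • {3,11}:  v_{3} + v_{11} = v_{6} + v_{9}  so sig = (2; 1,1)
  • {3,5}:  v_{3} + v_{5} = v_{6} + v_{7} + v_{9}  so sig = (2; 1,1,1)
  • {8,10}:  v_{8} + v_{10} = v_{3} + v_{6} + v_{7}  so sig = (2; 1,1,1)
  • {10,11}:  v_{10} + v_{11} = v_{1} + v_{3} + v_{6}  so sig = (2; 1,1,1)
  • {2,8}:  v_{2} + v_{8} = v_{4} + v_{6} + v_{7} + v_{9}  so sig = (2; 1,1,1,1)
  • {2,11}:  v_{2} + v_{11} = v_{1} + v_{4} + v_{6} + v_{9}  so sig = (2; 1,1,1,1)
  • {5,10}:  v_{5} + v_{10} = v_{1} + v_{3} + v_{6} + v_{7}  so sig = (2; 1,1,1,1)
  • {8,11}:  v_{8} + v_{11} = v_{4} + 2·v_{5} + v_{6} + v_{9}  so sig = (2; 1,1,1,2)
  • {4,10}:  v_{4} + v_{10} = 2·v_{2} + v_{6} + v_{7}  so sig = (2; 1,1,2)
  • {9,10}:  v_{9} + v_{10} = v_{1} + 2·v_{3}  so sig = (2; 1,2)
  • {3,8}:  v_{3} + v_{8} = v_{4} + 2·v_{6} + 2·v_{7} + 2·v_{9}  so sig = (2; 1,2,2,2)
  • {1,3,4}:  v_{1} + v_{3} + v_{4} = v_{2}  so sig = (3; 1)
  • {2,6,7,9}:  v_{2} + v_{6} + v_{7} + v_{9} = v_{3}  so sig = (4; 1)
  • {1,4,6,7,9}:  v_{1} + v_{4} + v_{6} + v_{7} + v_{9} = 0  so sig = (5; —)
  • {1,2,3,6,7}:  v_{1} + v_{2} + v_{3} + v_{6} + v_{7} = v_{10}  so sig = (5; 1)
  • {1,4,5,6,9}:  v_{1} + v_{4} + v_{5} + v_{6} + v_{9} = v_{11}  so sig = (5; 1)
  • {4,5,6,7,9}:  v_{4} + v_{5} + v_{6} + v_{7} + v_{9} = v_{8}  so sig = (5; 1)

Hence PRS(X_Σ) =
[(2; —), (2; 1), (2; 1), (2; 1,1), (2; 1,1,1), (2; 1,1,1), (2; 1,1,1), (2; 1,1,1,1), (2; 1,1,1,1), (2; 1,1,1,1), (2; 1,1,1,2), (2; 1,1,2), (2; 1,2), (2; 1,2,2,2), (3; 1), (4; 1), (5; —), (5; 1), (5; 1), (5; 1)]


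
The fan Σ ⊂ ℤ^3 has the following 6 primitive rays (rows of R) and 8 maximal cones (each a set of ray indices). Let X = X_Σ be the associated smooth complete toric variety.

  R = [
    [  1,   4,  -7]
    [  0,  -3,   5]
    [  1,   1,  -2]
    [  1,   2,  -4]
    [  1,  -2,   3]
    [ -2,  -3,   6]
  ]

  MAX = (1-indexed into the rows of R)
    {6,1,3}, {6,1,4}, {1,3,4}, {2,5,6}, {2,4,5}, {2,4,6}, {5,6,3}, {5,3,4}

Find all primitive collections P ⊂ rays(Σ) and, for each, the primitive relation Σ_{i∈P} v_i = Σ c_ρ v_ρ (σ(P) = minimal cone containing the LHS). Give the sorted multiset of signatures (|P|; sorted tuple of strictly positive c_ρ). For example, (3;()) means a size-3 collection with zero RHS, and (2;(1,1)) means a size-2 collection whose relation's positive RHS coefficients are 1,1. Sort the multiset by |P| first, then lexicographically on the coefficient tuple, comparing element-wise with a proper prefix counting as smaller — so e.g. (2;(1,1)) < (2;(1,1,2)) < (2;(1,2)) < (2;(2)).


Δ(Σ) — 6 vertices, 5 min non-faces:

  • {1,2}:  v_{1} + v_{2} = v_{3} — sig = (2;(1))
  • {2,3}:  v_{2} + v_{3} = v_{5} — sig = (2;(1))
  • {1,5}:  v_{1} + v_{5} = 2·v_{3} — sig = (2;(2))
  • {3,4,6}:  v_{3} + v_{4} + v_{6} = 0 — sig = (3;())
  • {4,5,6}:  v_{4} + v_{5} + v_{6} = v_{2} — sig = (3;(1))

Signatures (|P|; sorted positive RHS coefficients), sorted:
    (2;(1))
    (2;(1))
    (2;(2))
    (3;())
    (3;(1))
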